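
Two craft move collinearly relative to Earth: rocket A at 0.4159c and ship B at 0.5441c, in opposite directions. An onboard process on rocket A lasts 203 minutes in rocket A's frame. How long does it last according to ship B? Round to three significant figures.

Transform rocket A's velocity into ship B's frame: (0.4159 + 0.5441)/(1 + 0.4159·0.5441) = 0.96/1.22629119, so the relative speed is 0.78285c.
At |u| = 0.78285c, γ = (1 − 0.612854)^(−1/2) = 1.6072.
Rocket A's interval is proper; time dilation gives Δt_B = γΔτ = 1.6072 × 203 minutes = 326 minutes.

326 minutes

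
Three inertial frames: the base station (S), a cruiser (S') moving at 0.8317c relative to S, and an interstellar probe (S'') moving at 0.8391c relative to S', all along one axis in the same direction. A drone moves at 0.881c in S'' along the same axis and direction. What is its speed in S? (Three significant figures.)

Compose velocities in two stages. Stage 1 (into S'): u₁ = (0.881+0.8391)/(1+0.881×0.8391) = 0.98899.
Stage 2 (into S): u = (0.98899+0.8317)/(1+0.98899×0.8317) = 0.99898, so the speed is 0.999c.

0.999c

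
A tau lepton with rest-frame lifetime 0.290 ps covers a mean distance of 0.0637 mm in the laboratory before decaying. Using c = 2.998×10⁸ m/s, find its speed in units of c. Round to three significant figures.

0.591c

Lab distance = (lab lifetime)·v = γτ·βc, so βγ = d/(cτ) = 6.370×10^-5/(2.998×10⁸ × 2.900×10^-13) = 0.73267.
With βγ = 0.73267: γ² = 1 + (βγ)² = 1.536805, and β = (βγ)/γ = 0.73267/1.23968 = 0.591.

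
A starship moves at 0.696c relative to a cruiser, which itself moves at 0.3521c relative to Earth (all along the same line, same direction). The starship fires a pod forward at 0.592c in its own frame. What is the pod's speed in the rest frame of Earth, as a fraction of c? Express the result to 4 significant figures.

0.9569c

Compose velocities in two stages. Stage 1 (into S'): u₁ = (0.592+0.696)/(1+0.592×0.696) = 0.91216.
Stage 2 (into S): u = (0.91216+0.3521)/(1+0.91216×0.3521) = 0.95692, so the speed is 0.9569c.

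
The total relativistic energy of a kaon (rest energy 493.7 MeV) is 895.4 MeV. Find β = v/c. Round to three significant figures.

0.834

γ = E/(mc²) = 895.4/493.7 = 1.8137.
β = √(1 − 1/γ²) = √(1 − 0.303997) = √0.696003 = 0.834.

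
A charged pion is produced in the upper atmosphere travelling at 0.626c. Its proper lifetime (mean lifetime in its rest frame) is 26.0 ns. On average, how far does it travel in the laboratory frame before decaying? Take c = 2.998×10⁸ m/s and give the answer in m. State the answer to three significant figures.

6.26 m

γ = 1/√(1 − β²) = 1/√(1 − 0.391876) = 1/√0.608124 = 1/0.779823 = 1.2823.
Lab-frame lifetime: Δt = γτ = 1.2823 × 26.0 ns = 33.34 ns.
Distance: d = vΔt = 0.626 × 2.998×10⁸ m/s × 3.3340×10^-8 s = 6.26 m.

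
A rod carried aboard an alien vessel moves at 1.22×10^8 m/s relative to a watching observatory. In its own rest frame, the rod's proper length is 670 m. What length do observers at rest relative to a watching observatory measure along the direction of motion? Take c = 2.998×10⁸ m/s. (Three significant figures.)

612 m

β = v/c = (1.22×10^8 m/s)/(2.998×10⁸ m/s) = 0.406938.
With β = 0.406938, γ = 1/√(1 − 0.406938²) = 1/√0.8344015 = 1.0947.
Along the direction of motion the measured length is L₀/γ = 670/1.0947 = 612 m.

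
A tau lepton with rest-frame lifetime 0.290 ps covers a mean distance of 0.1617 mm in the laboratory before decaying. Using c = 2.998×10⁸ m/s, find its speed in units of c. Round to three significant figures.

0.881c

d = βγcτ ⇒ βγ = d/(cτ) = 1.617×10^-4 m / (8.6942×10^-5 m) = 1.8599.
β = (βγ)/√(1+(βγ)²) = 1.8599/√4.45923 = 0.881.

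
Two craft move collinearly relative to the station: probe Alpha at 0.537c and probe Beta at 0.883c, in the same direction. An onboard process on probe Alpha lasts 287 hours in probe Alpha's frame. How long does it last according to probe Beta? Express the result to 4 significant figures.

381.1 hours

Speed of probe Alpha in probe Beta's frame: u = (v_A − v_B)/(1 − v_A v_B/c²) = (0.537 − 0.883)/(1 − 0.537×0.883) = −0.346/0.525829 = −0.65801; |u| = 0.65801c.
At |u| = 0.65801c, γ = (1 − 0.432977)^(−1/2) = 1.328.
Probe Alpha's interval is proper; time dilation gives Δt_B = γΔτ = 1.328 × 287 hours = 381.1 hours.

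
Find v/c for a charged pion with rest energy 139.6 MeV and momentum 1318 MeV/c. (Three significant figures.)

βγ = pc/(mc²) = 1318/139.6 = 9.4413.
Since γ² = 1 + (βγ)² = 90.1381, γ = √90.1381 = 9.49411, and β = (βγ)/γ = 9.4413/9.49411 = 0.994.

0.994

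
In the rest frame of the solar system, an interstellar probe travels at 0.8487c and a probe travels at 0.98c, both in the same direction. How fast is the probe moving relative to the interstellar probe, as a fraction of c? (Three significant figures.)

Transform to the interstellar probe's frame: u' = (u − v)/(1 − uv/c²).
u' = (0.98 − 0.8487)/(1 − 0.98×0.8487) = 0.1313/0.168274 = 0.78028.
Speed in the interstellar probe's frame: 0.780c (in the same direction).

0.780c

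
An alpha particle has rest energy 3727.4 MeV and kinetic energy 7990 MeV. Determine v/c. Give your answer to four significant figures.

0.9481

K = (γ−1)mc², so γ = 1 + 7990/3727.4 = 3.1436.
Then v/c = √(1 − γ⁻²) = √(1 − 0.101192) = √0.898808 = 0.9481.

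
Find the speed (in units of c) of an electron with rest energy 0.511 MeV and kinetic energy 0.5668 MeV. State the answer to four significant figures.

0.8805c

K = (γ−1)mc², so γ = 1 + 0.5668/0.511 = 2.1092.
Then v/c = √(1 − γ⁻²) = √(1 − 0.224784) = √0.775216 = 0.8805.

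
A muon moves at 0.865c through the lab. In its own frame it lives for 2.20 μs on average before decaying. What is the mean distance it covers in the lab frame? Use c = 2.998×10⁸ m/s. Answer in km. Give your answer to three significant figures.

1.14 km

γ = 1/√(1 − β²) = 1/√(1 − 0.748225) = 1/√0.251775 = 1/0.501772 = 1.9929.
Lab-frame lifetime: Δt = γτ = 1.9929 × 2.20 μs = 4.3844 μs.
Distance: d = vΔt = 0.865 × 2.998×10⁸ m/s × 4.3844×10^-6 s = 1140 m = 1.14 km.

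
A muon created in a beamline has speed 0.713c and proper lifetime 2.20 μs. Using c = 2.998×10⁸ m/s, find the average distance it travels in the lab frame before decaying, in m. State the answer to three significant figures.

With β = 0.713, γ = 1/√(1 − 0.713²) = 1/√0.491631 = 1.4262.
Lab-frame lifetime: Δt = γτ = 1.4262 × 2.20 μs = 3.1376 μs.
Distance: d = vΔt = 0.713 × 2.998×10⁸ m/s × 3.1376×10^-6 s = 671 m.

671 m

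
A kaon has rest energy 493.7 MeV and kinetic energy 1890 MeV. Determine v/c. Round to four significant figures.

γ = 1 + K/(mc²) = 1 + 1890/493.7 = 4.8282.
β = √(1 − 1/γ²) = √(1 − 0.0428973) = √0.9571027 = 0.9783.

0.9783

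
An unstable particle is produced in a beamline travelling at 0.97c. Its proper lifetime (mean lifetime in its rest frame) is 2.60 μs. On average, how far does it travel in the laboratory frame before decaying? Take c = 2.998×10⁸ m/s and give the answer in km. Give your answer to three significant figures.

3.11 km

Lorentz factor: γ = (1 − 0.9409)^(−1/2) = 4.1135.
Lab-frame lifetime: Δt = γτ = 4.1135 × 2.60 μs = 10.695 μs.
Distance: d = vΔt = 0.97 × 2.998×10⁸ m/s × 1.0695×10^-5 s = 3110 m = 3.11 km.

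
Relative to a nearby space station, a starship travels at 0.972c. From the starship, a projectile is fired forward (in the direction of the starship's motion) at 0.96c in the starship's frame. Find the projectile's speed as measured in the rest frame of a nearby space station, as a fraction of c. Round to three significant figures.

In units of c, u = (u' + v)/(1 + u'v) with u' = 0.96 and v = 0.972.
Numerator: 0.96 + 0.972 = 1.932. Denominator: 1 + (0.96)(0.972) = 1.93312.
u = 1.932/1.93312 = 0.99942, so the speed is 0.999c.

0.999c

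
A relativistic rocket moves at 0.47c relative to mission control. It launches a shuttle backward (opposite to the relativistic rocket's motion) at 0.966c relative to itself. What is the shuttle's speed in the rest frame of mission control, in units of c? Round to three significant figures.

0.908c

Relativistic velocity addition: u = (u' + v)/(1 + u'v/c²), with u' = −0.966c and v = 0.47c.
Numerator: −0.966 + 0.47 = −0.496. Denominator: 1 + (−0.966)(0.47) = 0.54598.
u = −0.496/0.54598 = −0.90846, so the speed is 0.908c.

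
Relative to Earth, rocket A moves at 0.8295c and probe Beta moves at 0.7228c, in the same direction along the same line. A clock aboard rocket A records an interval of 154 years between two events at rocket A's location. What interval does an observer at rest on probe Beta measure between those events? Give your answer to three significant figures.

160 years

Speed of rocket A in probe Beta's frame: u = (v_A − v_B)/(1 − v_A v_B/c²) = (0.8295 − 0.7228)/(1 − 0.8295×0.7228) = 0.1067/0.4004374 = 0.26646; |u| = 0.26646c.
γ for this relative speed: γ = 1/√(1 − 0.0710009) = 1.0375.
Rocket A's interval is proper; time dilation gives Δt_B = γΔτ = 1.0375 × 154 years = 160 years.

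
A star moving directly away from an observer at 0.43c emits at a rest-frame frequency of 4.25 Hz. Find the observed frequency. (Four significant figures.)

Relativistic Doppler (source moving away): f_obs = f_src · √((1−β)/(1+β)).
With β = 0.43: factor = √(0.57/1.43) = 0.63135.
f_obs = 4.25 × 0.63135 = 2.683 Hz.

2.683 Hz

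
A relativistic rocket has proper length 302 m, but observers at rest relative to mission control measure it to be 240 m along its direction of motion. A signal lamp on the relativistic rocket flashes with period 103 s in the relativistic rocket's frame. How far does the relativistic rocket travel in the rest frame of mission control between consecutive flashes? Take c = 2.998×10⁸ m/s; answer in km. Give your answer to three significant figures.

From L = L₀/γ: γ = 302/240 = 1.25833.
β = √(1 − 1/γ²) = 0.607. Lab-frame period = γτ = 1.25833×103 s = 129.61 s. Distance = βc × γτ = 0.607 × 2.998×10⁸ m/s × 129.61 s = 2.3586×10^10 m = 2.36×10^7 km.

2.36×10^7 km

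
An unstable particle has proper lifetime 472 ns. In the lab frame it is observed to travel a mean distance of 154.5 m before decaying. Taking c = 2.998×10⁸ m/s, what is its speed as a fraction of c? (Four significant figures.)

d = βγcτ ⇒ βγ = d/(cτ) = 154.5 m / (141.5056 m) = 1.0918.
β = (βγ)/√(1+(βγ)²) = 1.0918/√2.19203 = 0.7374.

0.7374c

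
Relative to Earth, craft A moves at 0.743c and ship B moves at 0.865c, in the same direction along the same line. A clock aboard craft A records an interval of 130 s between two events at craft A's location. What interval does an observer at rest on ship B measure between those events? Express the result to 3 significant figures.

The velocity of craft A relative to ship B is (0.743 − 0.865)c / (1 − 0.743×0.865) = −0.34144c; relative speed 0.34144c.
At |u| = 0.34144c, γ = (1 − 0.116581)^(−1/2) = 1.0639.
Craft A's interval is proper; time dilation gives Δt_B = γΔτ = 1.0639 × 130 s = 138 s.

138 s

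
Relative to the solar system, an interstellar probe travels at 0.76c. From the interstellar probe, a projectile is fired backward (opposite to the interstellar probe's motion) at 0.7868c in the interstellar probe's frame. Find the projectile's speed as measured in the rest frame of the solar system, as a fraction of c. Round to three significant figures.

In units of c, u = (u' + v)/(1 + u'v) with u' = −0.7868 and v = 0.76.
Numerator: −0.7868 + 0.76 = −0.0268. Denominator: 1 + (−0.7868)(0.76) = 0.402032.
u = −0.0268/0.402032 = −0.066661, so the speed is 0.0667c.

0.0667c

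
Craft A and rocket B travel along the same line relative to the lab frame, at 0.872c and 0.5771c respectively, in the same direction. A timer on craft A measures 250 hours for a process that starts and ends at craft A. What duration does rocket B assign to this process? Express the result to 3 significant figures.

Speed of craft A in rocket B's frame: u = (v_A − v_B)/(1 − v_A v_B/c²) = (0.872 − 0.5771)/(1 − 0.872×0.5771) = 0.2949/0.4967688 = 0.59364; |u| = 0.59364c.
γ for this relative speed: γ = 1/√(1 − 0.352408) = 1.2427.
The clock on craft A records proper time, so rocket B measures Δt = γΔτ = 1.2427 × 250 = 311 hours.

311 hours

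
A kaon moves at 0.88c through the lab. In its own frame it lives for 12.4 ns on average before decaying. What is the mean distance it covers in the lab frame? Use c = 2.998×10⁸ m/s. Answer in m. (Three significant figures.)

6.89 m

Lorentz factor: γ = (1 − 0.7744)^(−1/2) = 2.1054.
Lab-frame lifetime: Δt = γτ = 2.1054 × 12.4 ns = 26.107 ns.
Distance: d = vΔt = 0.88 × 2.998×10⁸ m/s × 2.6107×10^-8 s = 6.89 m.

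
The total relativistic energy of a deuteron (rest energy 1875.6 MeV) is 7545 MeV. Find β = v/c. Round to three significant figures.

Total energy E = γmc² gives γ = 7545/1875.6 = 4.0227.
Hence β = √(1 − 1/γ²) = √(1 − 0.0617966) = √0.9382034 = 0.969.

0.969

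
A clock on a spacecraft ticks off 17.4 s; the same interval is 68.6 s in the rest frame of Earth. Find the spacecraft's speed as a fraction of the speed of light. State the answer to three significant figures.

0.967c

γ = Δt/Δτ = 68.6/17.4 = 3.9425.
β = √(1 − 1/γ²) = √(1 − 0.0643364) = √0.9356636 = 0.967.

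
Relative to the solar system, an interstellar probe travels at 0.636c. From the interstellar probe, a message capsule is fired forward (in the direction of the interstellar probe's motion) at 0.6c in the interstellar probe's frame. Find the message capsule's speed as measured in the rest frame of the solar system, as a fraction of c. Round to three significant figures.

In units of c, u = (u' + v)/(1 + u'v) with u' = 0.6 and v = 0.636.
Numerator: 0.6 + 0.636 = 1.236. Denominator: 1 + (0.6)(0.636) = 1.3816.
u = 1.236/1.3816 = 0.89461, so the speed is 0.895c.

0.895c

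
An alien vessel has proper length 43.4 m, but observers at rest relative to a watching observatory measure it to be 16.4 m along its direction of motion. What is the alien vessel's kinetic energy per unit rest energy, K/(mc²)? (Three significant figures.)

1.65

From L = L₀/γ: γ = 43.4/16.4 = 2.64634.
Since K = (γ−1)mc², K/(mc²) = 2.64634 − 1 = 1.65.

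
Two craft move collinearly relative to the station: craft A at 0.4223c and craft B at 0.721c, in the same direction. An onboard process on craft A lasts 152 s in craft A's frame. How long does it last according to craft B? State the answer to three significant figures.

168 s

Speed of craft A in craft B's frame: u = (v_A − v_B)/(1 − v_A v_B/c²) = (0.4223 − 0.721)/(1 − 0.4223×0.721) = −0.2987/0.6955217 = −0.42946; |u| = 0.42946c.
γ for this relative speed: γ = 1/√(1 − 0.184436) = 1.1073.
The clock on craft A records proper time, so craft B measures Δt = γΔτ = 1.1073 × 152 = 168 s.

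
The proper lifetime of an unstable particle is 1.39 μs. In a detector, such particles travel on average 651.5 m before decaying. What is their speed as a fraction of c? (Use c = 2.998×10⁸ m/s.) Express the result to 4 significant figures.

0.8424c

d = βγcτ ⇒ βγ = d/(cτ) = 651.5 m / (416.722 m) = 1.5634.
β = (βγ)/√(1+(βγ)²) = 1.5634/√3.44422 = 0.8424.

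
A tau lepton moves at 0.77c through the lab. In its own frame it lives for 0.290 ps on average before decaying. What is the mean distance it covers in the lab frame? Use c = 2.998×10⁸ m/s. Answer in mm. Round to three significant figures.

0.105 mm

Lorentz factor: γ = (1 − 0.5929)^(−1/2) = 1.5673.
Lab-frame lifetime: Δt = γτ = 1.5673 × 0.290 ps = 0.45452 ps.
Distance: d = vΔt = 0.77 × 2.998×10⁸ m/s × 4.5452×10^-13 s = 1.05×10^-4 m = 0.105 mm.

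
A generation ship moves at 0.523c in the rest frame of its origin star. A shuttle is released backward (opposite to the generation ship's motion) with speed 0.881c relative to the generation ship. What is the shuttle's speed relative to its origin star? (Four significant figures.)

Relativistic velocity addition: u = (u' + v)/(1 + u'v/c²), with u' = −0.881c and v = 0.523c.
Numerator: −0.881 + 0.523 = −0.358. Denominator: 1 + (−0.881)(0.523) = 0.539237.
u = −0.358/0.539237 = −0.6639, so the speed is 0.6639c.

0.6639c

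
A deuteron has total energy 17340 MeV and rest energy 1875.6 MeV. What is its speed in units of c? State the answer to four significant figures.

γ = E/(mc²) = 17340/1875.6 = 9.245.
β = √(1 − 1/γ²) = √(1 − 0.0117) = √0.9883 = 0.9941.

0.9941c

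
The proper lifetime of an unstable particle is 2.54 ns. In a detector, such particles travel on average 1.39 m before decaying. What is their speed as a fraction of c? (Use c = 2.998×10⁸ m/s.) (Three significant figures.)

0.877c

Lab distance = (lab lifetime)·v = γτ·βc, so βγ = d/(cτ) = 1.390/(2.998×10⁸ × 2.540×10^-9) = 1.8254.
With βγ = 1.8254: γ² = 1 + (βγ)² = 4.33209, and β = (βγ)/γ = 1.8254/2.08137 = 0.877.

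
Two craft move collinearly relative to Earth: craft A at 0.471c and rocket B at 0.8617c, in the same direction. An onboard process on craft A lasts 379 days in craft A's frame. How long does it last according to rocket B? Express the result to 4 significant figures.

The velocity of craft A relative to rocket B is (0.471 − 0.8617)c / (1 − 0.471×0.8617) = −0.65759c; relative speed 0.65759c.
γ for this relative speed: γ = 1/√(1 − 0.432425) = 1.3274.
Craft A's interval is proper; time dilation gives Δt_B = γΔτ = 1.3274 × 379 days = 503.1 days.

503.1 days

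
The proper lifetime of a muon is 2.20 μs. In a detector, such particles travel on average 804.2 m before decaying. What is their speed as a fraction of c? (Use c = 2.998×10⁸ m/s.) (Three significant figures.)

Lab distance = (lab lifetime)·v = γτ·βc, so βγ = d/(cτ) = 804.2/(2.998×10⁸ × 2.200×10^-6) = 1.2193.
With βγ = 1.2193: γ² = 1 + (βγ)² = 2.48669, and β = (βγ)/γ = 1.2193/1.57692 = 0.773.

0.773c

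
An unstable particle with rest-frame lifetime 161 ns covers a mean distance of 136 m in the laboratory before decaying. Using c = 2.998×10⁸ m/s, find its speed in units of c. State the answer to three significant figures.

0.942c

Lab distance = (lab lifetime)·v = γτ·βc, so βγ = d/(cτ) = 136.0/(2.998×10⁸ × 1.610×10^-7) = 2.8176.
With βγ = 2.8176: γ² = 1 + (βγ)² = 8.93887, and β = (βγ)/γ = 2.8176/2.98979 = 0.942.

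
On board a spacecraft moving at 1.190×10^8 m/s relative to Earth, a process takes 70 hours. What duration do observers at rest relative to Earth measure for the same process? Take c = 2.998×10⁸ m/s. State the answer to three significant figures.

76.3 hours

β = v/c = (1.190×10^8 m/s)/(2.998×10⁸ m/s) = 0.396931.
β² = 0.1575542, so γ = 1/√0.8424458 = 1.0895.
The onboard clock measures proper time, so the interval in the rest frame of Earth is dilated: Δt = γ·Δτ = 1.0895 × 70 hours = 76.3 hours.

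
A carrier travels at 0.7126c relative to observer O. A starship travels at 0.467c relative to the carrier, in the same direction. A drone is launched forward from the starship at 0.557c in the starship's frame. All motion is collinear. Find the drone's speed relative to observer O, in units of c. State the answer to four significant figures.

Compose velocities in two stages. Stage 1 (into S'): u₁ = (0.557+0.467)/(1+0.557×0.467) = 0.81262.
Stage 2 (into S): u = (0.81262+0.7126)/(1+0.81262×0.7126) = 0.9659, so the speed is 0.9659c.

0.9659c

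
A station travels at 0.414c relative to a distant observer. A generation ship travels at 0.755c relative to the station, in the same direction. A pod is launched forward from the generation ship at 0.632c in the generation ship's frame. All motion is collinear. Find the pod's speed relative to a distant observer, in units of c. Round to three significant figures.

First combine the pod and generation ship (S''→S'): u₁ = (0.632 + 0.755)/(1 + 0.632×0.755) = 1.387/1.47716 = 0.93896.
Then combine with the station (S'→S): u = (0.93896 + 0.414)/(1 + 0.93896×0.414) = 1.35296/1.38872944 = 0.97424.

0.974c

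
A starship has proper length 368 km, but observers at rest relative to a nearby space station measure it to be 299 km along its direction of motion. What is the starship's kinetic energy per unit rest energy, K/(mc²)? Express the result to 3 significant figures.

From L = L₀/γ: γ = 368/299 = 1.23077.
K/(mc²) = γ − 1 = 1.23077 − 1 = 0.231.

0.231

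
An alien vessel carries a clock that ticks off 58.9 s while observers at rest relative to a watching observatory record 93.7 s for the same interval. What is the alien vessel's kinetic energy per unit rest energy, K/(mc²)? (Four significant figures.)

0.5908

From Δt = γΔτ: γ = 93.7/58.9 = 1.59083.
K/(mc²) = γ − 1 = 1.59083 − 1 = 0.5908.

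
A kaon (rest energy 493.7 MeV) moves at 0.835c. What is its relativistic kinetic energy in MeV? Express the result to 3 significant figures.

404 MeV

Lorentz factor: γ = (1 − 0.697225)^(−1/2) = 1.81736.
Kinetic energy: K = (γ − 1)mc² = (1.81736 − 1) × 493.7 MeV = 0.81736 × 493.7 = 404 MeV.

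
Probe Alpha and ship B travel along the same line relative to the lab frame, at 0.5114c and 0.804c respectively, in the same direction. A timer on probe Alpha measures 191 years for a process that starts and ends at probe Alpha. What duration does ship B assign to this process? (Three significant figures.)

The velocity of probe Alpha relative to ship B is (0.5114 − 0.804)c / (1 − 0.5114×0.804) = −0.49691c; relative speed 0.49691c.
γ for this relative speed: γ = 1/√(1 − 0.24692) = 1.1523.
Probe Alpha's interval is proper; time dilation gives Δt_B = γΔτ = 1.1523 × 191 years = 220 years.

220 years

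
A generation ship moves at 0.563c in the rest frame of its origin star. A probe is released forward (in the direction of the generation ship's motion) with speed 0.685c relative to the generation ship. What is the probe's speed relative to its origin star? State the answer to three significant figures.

0.901c

In units of c, u = (u' + v)/(1 + u'v) with u' = 0.685 and v = 0.563.
Numerator: 0.685 + 0.563 = 1.248. Denominator: 1 + (0.685)(0.563) = 1.385655.
u = 1.248/1.385655 = 0.90066, so the speed is 0.901c.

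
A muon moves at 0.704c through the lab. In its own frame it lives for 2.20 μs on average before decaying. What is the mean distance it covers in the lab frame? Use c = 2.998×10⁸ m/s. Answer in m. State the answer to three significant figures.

γ = 1/√(1 − β²) = 1/√(1 − 0.495616) = 1/√0.504384 = 1/0.7102 = 1.4081.
Lab-frame lifetime: Δt = γτ = 1.4081 × 2.20 μs = 3.0978 μs.
Distance: d = vΔt = 0.704 × 2.998×10⁸ m/s × 3.0978×10^-6 s = 654 m.

654 m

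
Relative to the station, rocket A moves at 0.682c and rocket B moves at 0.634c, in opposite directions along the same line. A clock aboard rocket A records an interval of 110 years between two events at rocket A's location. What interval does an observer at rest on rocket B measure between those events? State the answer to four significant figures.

Transform rocket A's velocity into rocket B's frame: (0.682 + 0.634)/(1 + 0.682·0.634) = 1.316/1.432388, so the relative speed is 0.91875c.
γ for this relative speed: γ = 1/√(1 − 0.844102) = 2.5327.
The clock on rocket A records proper time, so rocket B measures Δt = γΔτ = 2.5327 × 110 = 278.6 years.

278.6 years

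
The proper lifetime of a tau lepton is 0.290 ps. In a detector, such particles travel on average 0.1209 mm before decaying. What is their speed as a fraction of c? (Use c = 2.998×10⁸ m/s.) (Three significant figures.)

Lab distance = (lab lifetime)·v = γτ·βc, so βγ = d/(cτ) = 1.209×10^-4/(2.998×10⁸ × 2.900×10^-13) = 1.3906.
With βγ = 1.3906: γ² = 1 + (βγ)² = 2.93377, and β = (βγ)/γ = 1.3906/1.71283 = 0.812.

0.812c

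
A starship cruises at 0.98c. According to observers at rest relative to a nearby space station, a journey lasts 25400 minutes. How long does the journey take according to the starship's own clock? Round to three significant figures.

With β = 0.98, γ = 1/√(1 − 0.98²) = 1/√0.0396 = 5.0252.
The starship's clock runs slow as seen from a nearby space station, so Δτ = Δt/γ = 25400/5.0252 = 5050 minutes.

5050 minutes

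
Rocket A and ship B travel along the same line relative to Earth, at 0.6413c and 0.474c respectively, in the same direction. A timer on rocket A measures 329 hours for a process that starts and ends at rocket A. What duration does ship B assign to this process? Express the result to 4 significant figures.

338.9 hours

The velocity of rocket A relative to ship B is (0.6413 − 0.474)c / (1 − 0.6413×0.474) = 0.24037c; relative speed 0.24037c.
γ for this relative speed: γ = 1/√(1 − 0.0577777) = 1.0302.
The clock on rocket A records proper time, so ship B measures Δt = γΔτ = 1.0302 × 329 = 338.9 hours.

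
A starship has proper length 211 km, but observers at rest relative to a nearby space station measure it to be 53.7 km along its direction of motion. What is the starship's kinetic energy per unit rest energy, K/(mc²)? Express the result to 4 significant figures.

2.929

γ = L₀/L = 211/53.7 = 3.92924.
Since K = (γ−1)mc², K/(mc²) = 3.92924 − 1 = 2.929.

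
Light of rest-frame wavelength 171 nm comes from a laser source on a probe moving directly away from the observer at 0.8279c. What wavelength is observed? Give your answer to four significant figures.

557.3 nm

Relativistic Doppler for wavelength: λ_obs = λ_src · √((1+β)/(1−β)).
With β = 0.8279: factor = √(1.8279/0.1721) = 3.259.
λ_obs = 171 × 3.259 = 557.3 nm.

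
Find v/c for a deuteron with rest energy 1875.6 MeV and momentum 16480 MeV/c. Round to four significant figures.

0.9936

pc/(mc²) = 16480/1875.6 = 8.7865 = βγ = β/√(1−β²).
So β² = x²/(1 + x²) with x = 8.7865: x² = 77.2026, β² = 77.2026/78.2026 = 0.987213, β = 0.9936.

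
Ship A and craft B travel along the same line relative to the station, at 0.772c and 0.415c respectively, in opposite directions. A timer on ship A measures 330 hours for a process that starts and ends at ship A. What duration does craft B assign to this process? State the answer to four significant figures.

The velocity of ship A relative to craft B is (0.772 + 0.415)c / (1 + 0.772×0.415) = 0.89898c; relative speed 0.89898c.
At |u| = 0.89898c, γ = (1 − 0.808165)^(−1/2) = 2.2832.
The clock on ship A records proper time, so craft B measures Δt = γΔτ = 2.2832 × 330 = 753.5 hours.

753.5 hours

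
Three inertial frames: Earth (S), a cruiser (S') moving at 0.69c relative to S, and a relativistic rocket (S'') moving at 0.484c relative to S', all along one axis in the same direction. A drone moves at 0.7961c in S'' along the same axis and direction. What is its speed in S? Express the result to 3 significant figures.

Compose velocities in two stages. Stage 1 (into S'): u₁ = (0.7961+0.484)/(1+0.7961×0.484) = 0.92405.
Stage 2 (into S): u = (0.92405+0.69)/(1+0.92405×0.69) = 0.98562, so the speed is 0.986c.

0.986c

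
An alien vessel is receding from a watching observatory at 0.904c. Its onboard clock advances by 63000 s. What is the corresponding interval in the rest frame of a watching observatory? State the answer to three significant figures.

1.47×10^5 s

Lorentz factor: γ = (1 − 0.817216)^(−1/2) = 2.339.
The onboard clock measures proper time, so the interval in the rest frame of a watching observatory is dilated: Δt = γ·Δτ = 2.339 × 63000 s = 1.47×10^5 s.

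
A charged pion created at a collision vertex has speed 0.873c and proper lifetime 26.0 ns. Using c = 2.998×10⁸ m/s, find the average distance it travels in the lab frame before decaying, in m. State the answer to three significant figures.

14.0 m

β² = 0.762129, so γ = 1/√0.237871 = 2.0504.
Lab-frame lifetime: Δt = γτ = 2.0504 × 26.0 ns = 53.31 ns.
Distance: d = vΔt = 0.873 × 2.998×10⁸ m/s × 5.3310×10^-8 s = 14.0 m.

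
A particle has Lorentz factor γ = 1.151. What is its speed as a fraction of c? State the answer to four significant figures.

0.4951c

β = √(1 − 1/γ²) = √(1 − 1/1.324801) = √0.24517 = 0.4951.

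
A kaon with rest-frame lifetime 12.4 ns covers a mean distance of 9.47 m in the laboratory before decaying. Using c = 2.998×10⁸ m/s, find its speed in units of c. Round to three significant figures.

Lab distance = (lab lifetime)·v = γτ·βc, so βγ = d/(cτ) = 9.470/(2.998×10⁸ × 1.240×10^-8) = 2.5474.
With βγ = 2.5474: γ² = 1 + (βγ)² = 7.48925, and β = (βγ)/γ = 2.5474/2.73665 = 0.931.

0.931c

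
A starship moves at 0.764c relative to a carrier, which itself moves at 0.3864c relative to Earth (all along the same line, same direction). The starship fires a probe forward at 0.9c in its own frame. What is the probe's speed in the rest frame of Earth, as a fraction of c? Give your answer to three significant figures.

Compose velocities in two stages. Stage 1 (into S'): u₁ = (0.9+0.764)/(1+0.9×0.764) = 0.98602.
Stage 2 (into S): u = (0.98602+0.3864)/(1+0.98602×0.3864) = 0.99379, so the speed is 0.994c.

0.994c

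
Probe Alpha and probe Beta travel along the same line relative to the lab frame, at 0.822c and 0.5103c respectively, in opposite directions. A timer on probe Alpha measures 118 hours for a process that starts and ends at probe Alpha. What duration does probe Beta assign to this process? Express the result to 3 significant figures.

Speed of probe Alpha in probe Beta's frame: u = (v_A + v_B)/(1 + v_A v_B/c²) = (0.822 + 0.5103)/(1 + 0.822×0.5103) = 1.3323/1.4194666 = 0.93859; |u| = 0.93859c.
γ for this relative speed: γ = 1/√(1 − 0.880951) = 2.8983.
Probe Alpha's interval is proper; time dilation gives Δt_B = γΔτ = 2.8983 × 118 hours = 342 hours.

342 hours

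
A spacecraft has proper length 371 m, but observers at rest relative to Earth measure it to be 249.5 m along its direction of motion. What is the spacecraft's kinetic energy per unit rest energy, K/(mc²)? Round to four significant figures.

γ = L₀/L = 371/249.5 = 1.48697.
K/(mc²) = γ − 1 = 1.48697 − 1 = 0.4870.

0.4870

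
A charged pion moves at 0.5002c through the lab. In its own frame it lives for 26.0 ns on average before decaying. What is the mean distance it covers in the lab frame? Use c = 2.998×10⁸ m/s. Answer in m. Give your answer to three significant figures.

4.50 m

γ = 1/√(1 − β²) = 1/√(1 − 0.25020004) = 1/√0.74979996 = 1/0.86591 = 1.1549.
Lab-frame lifetime: Δt = γτ = 1.1549 × 26.0 ns = 30.027 ns.
Distance: d = vΔt = 0.5002 × 2.998×10⁸ m/s × 3.0027×10^-8 s = 4.50 m.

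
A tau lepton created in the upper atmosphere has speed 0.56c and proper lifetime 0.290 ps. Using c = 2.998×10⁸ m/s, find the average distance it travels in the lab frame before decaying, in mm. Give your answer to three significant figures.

0.0588 mm

With β = 0.56, γ = 1/√(1 − 0.56²) = 1/√0.6864 = 1.207.
Lab-frame lifetime: Δt = γτ = 1.207 × 0.290 ps = 0.35003 ps.
Distance: d = vΔt = 0.56 × 2.998×10⁸ m/s × 3.5003×10^-13 s = 5.88×10^-5 m = 0.0588 mm.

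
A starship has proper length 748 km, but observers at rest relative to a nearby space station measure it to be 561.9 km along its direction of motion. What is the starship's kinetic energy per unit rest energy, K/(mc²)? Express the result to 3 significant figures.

0.331

Length contraction gives γ = L₀/L = 748/561.9 = 1.3312.
K/(mc²) = γ − 1 = 1.3312 − 1 = 0.331.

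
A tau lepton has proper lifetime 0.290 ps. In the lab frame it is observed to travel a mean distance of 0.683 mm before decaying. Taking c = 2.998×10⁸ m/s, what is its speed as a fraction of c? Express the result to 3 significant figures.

d = βγcτ ⇒ βγ = d/(cτ) = 6.830×10^-4 m / (8.6942×10^-5 m) = 7.8558.
β = (βγ)/√(1+(βγ)²) = 7.8558/√62.7136 = 0.992.

0.992c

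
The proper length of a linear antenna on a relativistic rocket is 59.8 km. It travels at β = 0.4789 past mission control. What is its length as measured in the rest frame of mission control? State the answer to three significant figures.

γ = 1/√(1 − β²) = 1/√(1 − 0.22934521) = 1/√0.77065479 = 1/0.877869 = 1.1391.
Along the direction of motion the measured length is L₀/γ = 59.8/1.1391 = 52.5 km.

52.5 km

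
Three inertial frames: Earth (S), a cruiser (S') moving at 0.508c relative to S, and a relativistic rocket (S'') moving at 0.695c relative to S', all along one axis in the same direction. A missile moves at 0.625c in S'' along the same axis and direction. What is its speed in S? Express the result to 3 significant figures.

Compose velocities in two stages. Stage 1 (into S'): u₁ = (0.625+0.695)/(1+0.625×0.695) = 0.92026.
Stage 2 (into S): u = (0.92026+0.508)/(1+0.92026×0.508) = 0.97327, so the speed is 0.973c.

0.973c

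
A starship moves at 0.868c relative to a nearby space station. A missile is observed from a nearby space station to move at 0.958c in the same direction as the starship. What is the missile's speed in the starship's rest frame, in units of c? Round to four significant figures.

0.5343c

Transform to the starship's frame: u' = (u − v)/(1 − uv/c²).
u' = (0.958 − 0.868)/(1 − 0.958×0.868) = 0.09/0.168456 = 0.53426.
Speed in the starship's frame: 0.5343c (in the same direction).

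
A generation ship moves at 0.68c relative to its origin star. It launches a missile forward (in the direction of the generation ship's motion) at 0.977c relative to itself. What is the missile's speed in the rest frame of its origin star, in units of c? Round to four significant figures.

0.9956c

In units of c, u = (u' + v)/(1 + u'v) with u' = 0.977 and v = 0.68.
Numerator: 0.977 + 0.68 = 1.657. Denominator: 1 + (0.977)(0.68) = 1.66436.
u = 1.657/1.66436 = 0.99558, so the speed is 0.9956c.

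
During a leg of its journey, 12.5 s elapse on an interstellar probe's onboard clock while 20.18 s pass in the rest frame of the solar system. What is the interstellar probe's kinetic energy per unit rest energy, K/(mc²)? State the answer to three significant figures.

0.614

From Δt = γΔτ: γ = 20.18/12.5 = 1.6144.
Since K = (γ−1)mc², K/(mc²) = 1.6144 − 1 = 0.614.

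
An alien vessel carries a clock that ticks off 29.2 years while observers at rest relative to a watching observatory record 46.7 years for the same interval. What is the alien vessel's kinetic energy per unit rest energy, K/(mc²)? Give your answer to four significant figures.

The time-dilation ratio gives γ = 46.7/29.2 = 1.59932.
Since K = (γ−1)mc², K/(mc²) = 1.59932 − 1 = 0.5993.

0.5993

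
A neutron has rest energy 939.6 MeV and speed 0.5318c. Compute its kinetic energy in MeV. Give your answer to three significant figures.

170 MeV

β² = 0.28281124, so γ = 1/√0.71718876 = 1.18082.
Kinetic energy: K = (γ − 1)mc² = (1.18082 − 1) × 939.6 MeV = 0.18082 × 939.6 = 170 MeV.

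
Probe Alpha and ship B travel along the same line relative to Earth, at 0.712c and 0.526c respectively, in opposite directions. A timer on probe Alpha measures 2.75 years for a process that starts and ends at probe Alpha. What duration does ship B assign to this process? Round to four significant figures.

The velocity of probe Alpha relative to ship B is (0.712 + 0.526)c / (1 + 0.712×0.526) = 0.90068c; relative speed 0.90068c.
γ for this relative speed: γ = 1/√(1 − 0.811224) = 2.3016.
The clock on probe Alpha records proper time, so ship B measures Δt = γΔτ = 2.3016 × 2.75 = 6.329 years.

6.329 years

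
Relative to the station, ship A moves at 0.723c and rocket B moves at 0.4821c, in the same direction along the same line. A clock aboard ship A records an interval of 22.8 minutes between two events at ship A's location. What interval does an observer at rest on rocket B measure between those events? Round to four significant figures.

The velocity of ship A relative to rocket B is (0.723 − 0.4821)c / (1 − 0.723×0.4821) = 0.3698c; relative speed 0.3698c.
γ for this relative speed: γ = 1/√(1 − 0.136752) = 1.0763.
Ship A's interval is proper; time dilation gives Δt_B = γΔτ = 1.0763 × 22.8 minutes = 24.54 minutes.

24.54 minutes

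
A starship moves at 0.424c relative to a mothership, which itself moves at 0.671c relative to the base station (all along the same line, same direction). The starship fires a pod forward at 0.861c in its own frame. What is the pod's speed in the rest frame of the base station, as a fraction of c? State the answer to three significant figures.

0.988c

First combine the pod and starship (S''→S'): u₁ = (0.861 + 0.424)/(1 + 0.861×0.424) = 1.285/1.365064 = 0.94135.
Then combine with the mothership (S'→S): u = (0.94135 + 0.671)/(1 + 0.94135×0.671) = 1.61235/1.63164585 = 0.98817.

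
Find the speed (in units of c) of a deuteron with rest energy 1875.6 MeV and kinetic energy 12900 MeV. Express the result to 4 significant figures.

γ = 1 + K/(mc²) = 1 + 12900/1875.6 = 7.8778.
β = √(1 − 1/γ²) = √(1 − 0.0161135) = √0.9838865 = 0.9919.

0.9919c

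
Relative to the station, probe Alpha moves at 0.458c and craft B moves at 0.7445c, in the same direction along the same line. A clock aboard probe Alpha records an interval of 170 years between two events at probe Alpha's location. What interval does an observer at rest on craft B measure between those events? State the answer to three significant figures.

189 years

Transform probe Alpha's velocity into craft B's frame: (0.458 − 0.7445)/(1 − 0.458·0.7445) = −0.2865/0.659019, so the relative speed is 0.43474c.
γ for this relative speed: γ = 1/√(1 − 0.188999) = 1.1104.
The clock on probe Alpha records proper time, so craft B measures Δt = γΔτ = 1.1104 × 170 = 189 years.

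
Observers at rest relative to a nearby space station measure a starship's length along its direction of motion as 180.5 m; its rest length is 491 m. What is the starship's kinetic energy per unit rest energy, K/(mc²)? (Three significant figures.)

1.72

γ = L₀/L = 491/180.5 = 2.72022.
Since K = (γ−1)mc², K/(mc²) = 2.72022 − 1 = 1.72.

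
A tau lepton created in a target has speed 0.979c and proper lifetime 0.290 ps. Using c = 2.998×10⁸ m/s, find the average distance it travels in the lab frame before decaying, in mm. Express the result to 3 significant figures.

γ = 1/√(1 − β²) = 1/√(1 − 0.958441) = 1/√0.041559 = 1/0.20386 = 4.9053.
Lab-frame lifetime: Δt = γτ = 4.9053 × 0.290 ps = 1.4225 ps.
Distance: d = vΔt = 0.979 × 2.998×10⁸ m/s × 1.4225×10^-12 s = 4.18×10^-4 m = 0.418 mm.

0.418 mm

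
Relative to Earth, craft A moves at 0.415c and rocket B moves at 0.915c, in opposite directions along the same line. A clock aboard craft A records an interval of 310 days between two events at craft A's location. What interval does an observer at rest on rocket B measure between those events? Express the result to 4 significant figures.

1165 days

Speed of craft A in rocket B's frame: u = (v_A + v_B)/(1 + v_A v_B/c²) = (0.415 + 0.915)/(1 + 0.415×0.915) = 1.33/1.379725 = 0.96396; |u| = 0.96396c.
γ for this relative speed: γ = 1/√(1 − 0.929219) = 3.7587.
The clock on craft A records proper time, so rocket B measures Δt = γΔτ = 3.7587 × 310 = 1165 days.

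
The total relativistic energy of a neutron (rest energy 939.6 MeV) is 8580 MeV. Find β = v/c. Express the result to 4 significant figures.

Total energy E = γmc² gives γ = 8580/939.6 = 9.1315.
Hence β = √(1 − 1/γ²) = √(1 − 0.0119927) = √0.9880073 = 0.9940.

0.9940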